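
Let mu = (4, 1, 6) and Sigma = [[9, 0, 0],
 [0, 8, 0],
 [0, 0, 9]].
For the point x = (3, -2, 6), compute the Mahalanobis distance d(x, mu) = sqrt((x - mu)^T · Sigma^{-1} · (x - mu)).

Step 1 — centre the observation: (x - mu) = (-1, -3, 0).

Step 2 — invert Sigma (cofactor / det for 3×3, or solve directly):
  Sigma^{-1} = [[0.1111, 0, 0],
 [0, 0.125, 0],
 [0, 0, 0.1111]].

Step 3 — form the quadratic (x - mu)^T · Sigma^{-1} · (x - mu):
  Sigma^{-1} · (x - mu) = (-0.1111, -0.375, 0).
  (x - mu)^T · [Sigma^{-1} · (x - mu)] = (-1)·(-0.1111) + (-3)·(-0.375) + (0)·(0) = 1.2361.

Step 4 — take square root: d = √(1.2361) ≈ 1.1118.

d(x, mu) = √(1.2361) ≈ 1.1118


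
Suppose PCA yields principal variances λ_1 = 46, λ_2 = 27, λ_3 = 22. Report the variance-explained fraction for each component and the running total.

Step 1 — total variance = trace(Sigma) = Σ λ_i = 46 + 27 + 22 = 95.

Step 2 — fraction explained by component i = λ_i / Σ λ:
  PC1: 46/95 = 0.4842
  PC2: 27/95 = 0.2842
  PC3: 22/95 = 0.2316

Step 3 — cumulative fraction after k components = (λ_1 + ... + λ_k) / Σ λ:
  k = 1: 46/95 = 0.4842
  k = 2: (46 + 27)/95 = 73/95 = 0.7684
  k = 3: (46 + 27 + 22)/95 = 95/95 = 1

Summary (fraction, with percent):

explained: PC1 0.4842 (48.42%), PC2 0.2842 (28.42%), PC3 0.2316 (23.16%);  cumulative: 0.4842, 0.7684, 1


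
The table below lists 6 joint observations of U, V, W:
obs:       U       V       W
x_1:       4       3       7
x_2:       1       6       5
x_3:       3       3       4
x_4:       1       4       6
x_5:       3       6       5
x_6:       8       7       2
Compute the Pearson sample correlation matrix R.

Step 1 — column means:
  mean(U) = (4 + 1 + 3 + 1 + 3 + 8) / 6 = 20/6 = 3.3333
  mean(V) = (3 + 6 + 3 + 4 + 6 + 7) / 6 = 29/6 = 4.8333
  mean(W) = (7 + 5 + 4 + 6 + 5 + 2) / 6 = 29/6 = 4.8333

Step 2 — sample variances and covariances s[i,j] = (1/(n-1)) · Σ_k (x_{k,i} - mean_i) · (x_{k,j} - mean_j), with n-1 = 5:
  s[U,U] = ((0.6667)·(0.6667) + (-2.3333)·(-2.3333) + (-0.3333)·(-0.3333) + (-2.3333)·(-2.3333) + (-0.3333)·(-0.3333) + (4.6667)·(4.6667)) / 5 = 33.3333/5 = 6.6667
  s[U,V] = ((0.6667)·(-1.8333) + (-2.3333)·(1.1667) + (-0.3333)·(-1.8333) + (-2.3333)·(-0.8333) + (-0.3333)·(1.1667) + (4.6667)·(2.1667)) / 5 = 8.3333/5 = 1.6667
  s[U,W] = ((0.6667)·(2.1667) + (-2.3333)·(0.1667) + (-0.3333)·(-0.8333) + (-2.3333)·(1.1667) + (-0.3333)·(0.1667) + (4.6667)·(-2.8333)) / 5 = -14.6667/5 = -2.9333
  s[V,V] = ((-1.8333)·(-1.8333) + (1.1667)·(1.1667) + (-1.8333)·(-1.8333) + (-0.8333)·(-0.8333) + (1.1667)·(1.1667) + (2.1667)·(2.1667)) / 5 = 14.8333/5 = 2.9667
  s[V,W] = ((-1.8333)·(2.1667) + (1.1667)·(0.1667) + (-1.8333)·(-0.8333) + (-0.8333)·(1.1667) + (1.1667)·(0.1667) + (2.1667)·(-2.8333)) / 5 = -9.1667/5 = -1.8333
  s[W,W] = ((2.1667)·(2.1667) + (0.1667)·(0.1667) + (-0.8333)·(-0.8333) + (1.1667)·(1.1667) + (0.1667)·(0.1667) + (-2.8333)·(-2.8333)) / 5 = 14.8333/5 = 2.9667
  Sample standard deviations s_i = √(s[i,i]):
  s(U) = √(6.6667) = 2.582
  s(V) = √(2.9667) = 1.7224
  s(W) = √(2.9667) = 1.7224

Step 3 — r_{ij} = s_{ij} / (s_i · s_j):
  r[U,U] = 1 (diagonal).
  r[U,V] = 1.6667 / (2.582 · 1.7224) = 1.6667 / 4.4472 = 0.3748
  r[U,W] = -2.9333 / (2.582 · 1.7224) = -2.9333 / 4.4472 = -0.6596
  r[V,V] = 1 (diagonal).
  r[V,W] = -1.8333 / (1.7224 · 1.7224) = -1.8333 / 2.9667 = -0.618
  r[W,W] = 1 (diagonal).

R is symmetric with unit diagonal. Assembling:

R = [[1, 0.3748, -0.6596],
 [0.3748, 1, -0.618],
 [-0.6596, -0.618, 1]]


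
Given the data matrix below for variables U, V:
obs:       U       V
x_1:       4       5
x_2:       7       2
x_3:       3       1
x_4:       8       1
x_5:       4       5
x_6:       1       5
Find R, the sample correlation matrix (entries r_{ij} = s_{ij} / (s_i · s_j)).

Step 1 — column means:
  mean(U) = (4 + 7 + 3 + 8 + 4 + 1) / 6 = 27/6 = 4.5
  mean(V) = (5 + 2 + 1 + 1 + 5 + 5) / 6 = 19/6 = 3.1667

Step 2 — sample variances and covariances s[i,j] = (1/(n-1)) · Σ_k (x_{k,i} - mean_i) · (x_{k,j} - mean_j), with n-1 = 5:
  s[U,U] = ((-0.5)·(-0.5) + (2.5)·(2.5) + (-1.5)·(-1.5) + (3.5)·(3.5) + (-0.5)·(-0.5) + (-3.5)·(-3.5)) / 5 = 33.5/5 = 6.7
  s[U,V] = ((-0.5)·(1.8333) + (2.5)·(-1.1667) + (-1.5)·(-2.1667) + (3.5)·(-2.1667) + (-0.5)·(1.8333) + (-3.5)·(1.8333)) / 5 = -15.5/5 = -3.1
  s[V,V] = ((1.8333)·(1.8333) + (-1.1667)·(-1.1667) + (-2.1667)·(-2.1667) + (-2.1667)·(-2.1667) + (1.8333)·(1.8333) + (1.8333)·(1.8333)) / 5 = 20.8333/5 = 4.1667
  Sample standard deviations s_i = √(s[i,i]):
  s(U) = √(6.7) = 2.5884
  s(V) = √(4.1667) = 2.0412

Step 3 — r_{ij} = s_{ij} / (s_i · s_j):
  r[U,U] = 1 (diagonal).
  r[U,V] = -3.1 / (2.5884 · 2.0412) = -3.1 / 5.2836 = -0.5867
  r[V,V] = 1 (diagonal).

R is symmetric with unit diagonal. Assembling:

R = [[1, -0.5867],
 [-0.5867, 1]]


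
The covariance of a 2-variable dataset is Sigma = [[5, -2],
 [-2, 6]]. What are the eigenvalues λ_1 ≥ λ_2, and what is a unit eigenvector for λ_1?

Step 1 — characteristic polynomial of 2×2 Sigma:
  det(Sigma - λI) = λ² - trace · λ + det = 0.
  trace = 5 + 6 = 11, det = 5·6 - (-2)² = 26.
Step 2 — discriminant:
  Δ = trace² - 4·det = 121 - 104 = 17.
Step 3 — eigenvalues:
  λ = (trace ± √Δ)/2 = (11 ± 4.1231)/2,
  λ_1 = 7.5616,  λ_2 = 3.4384.

Step 4 — unit eigenvector for λ_1: solve (Sigma - λ_1 I)v = 0. First row:
  (5 - 7.5616)·v_x + (-2)·v_y = 0, i.e. (-2.5616)·v_x + (-2)·v_y = 0,
  so v ∝ (b, λ_1 - a) = (-2, 2.5616); multiply by -1 so the first entry is positive: u = (2, -2.5616).
  ||u|| = √((2)² + (-2.5616)²) = √(10.5616) ≈ 3.2499,
  v_1 = u/||u|| ≈ (0.6154, -0.7882) (||v_1|| = 1).

λ_1 = 7.5616,  λ_2 = 3.4384;  v_1 ≈ (0.6154, -0.7882)


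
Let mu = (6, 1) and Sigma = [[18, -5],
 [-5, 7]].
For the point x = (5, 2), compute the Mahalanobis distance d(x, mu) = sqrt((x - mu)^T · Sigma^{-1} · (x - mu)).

Step 1 — centre the observation: (x - mu) = (-1, 1).

Step 2 — invert Sigma. det(Sigma) = 18·7 - (-5)² = 101.
  Sigma^{-1} = (1/det) · [[d, -b], [-b, a]] = [[0.0693, 0.0495],
 [0.0495, 0.1782]].

Step 3 — form the quadratic (x - mu)^T · Sigma^{-1} · (x - mu):
  Sigma^{-1} · (x - mu) = (-0.0198, 0.1287).
  (x - mu)^T · [Sigma^{-1} · (x - mu)] = (-1)·(-0.0198) + (1)·(0.1287) = 0.1485.

Step 4 — take square root: d = √(0.1485) ≈ 0.3854.

d(x, mu) = √(0.1485) ≈ 0.3854


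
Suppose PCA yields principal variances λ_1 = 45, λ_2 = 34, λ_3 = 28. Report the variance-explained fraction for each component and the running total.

Step 1 — total variance = trace(Sigma) = Σ λ_i = 45 + 34 + 28 = 107.

Step 2 — fraction explained by component i = λ_i / Σ λ:
  PC1: 45/107 = 0.4206
  PC2: 34/107 = 0.3178
  PC3: 28/107 = 0.2617

Step 3 — cumulative fraction after k components = (λ_1 + ... + λ_k) / Σ λ:
  k = 1: 45/107 = 0.4206
  k = 2: (45 + 34)/107 = 79/107 = 0.7383
  k = 3: (45 + 34 + 28)/107 = 107/107 = 1

Summary (fraction, with percent):

explained: PC1 0.4206 (42.06%), PC2 0.3178 (31.78%), PC3 0.2617 (26.17%);  cumulative: 0.4206, 0.7383, 1


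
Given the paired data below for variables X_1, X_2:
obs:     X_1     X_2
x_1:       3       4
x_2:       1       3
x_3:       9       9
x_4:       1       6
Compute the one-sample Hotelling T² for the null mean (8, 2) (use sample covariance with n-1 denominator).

Step 1 — sample mean vector:
  mean(X_1) = (3 + 1 + 9 + 1) / 4 = 14/4 = 3.5
  mean(X_2) = (4 + 3 + 9 + 6) / 4 = 22/4 = 5.5
  x̄ = (3.5, 5.5),  deviation x̄ - mu_0 = (3.5, 5.5) - (8, 2) = (-4.5, 3.5).

Step 2 — sample covariance matrix, S[i,j] = (1/(n-1)) · Σ_k (x_{k,i} - mean_i) · (x_{k,j} - mean_j), divisor n-1 = 3:
  S[X_1,X_1] = ((-0.5)·(-0.5) + (-2.5)·(-2.5) + (5.5)·(5.5) + (-2.5)·(-2.5)) / 3 = 43/3 = 14.3333
  S[X_1,X_2] = ((-0.5)·(-1.5) + (-2.5)·(-2.5) + (5.5)·(3.5) + (-2.5)·(0.5)) / 3 = 25/3 = 8.3333
  S[X_2,X_2] = ((-1.5)·(-1.5) + (-2.5)·(-2.5) + (3.5)·(3.5) + (0.5)·(0.5)) / 3 = 21/3 = 7
  S = [[14.3333, 8.3333],
 [8.3333, 7]].

Step 3 — invert S. det(S) = 14.3333·7 - (8.3333)² = 30.8889.
  S^{-1} = (1/det) · [[d, -b], [-b, a]] = [[0.2266, -0.2698],
 [-0.2698, 0.464]].

Step 4 — quadratic form (x̄ - mu_0)^T · S^{-1} · (x̄ - mu_0):
  S^{-1} · (x̄ - mu_0) = (-1.964, 2.8381),
  (x̄ - mu_0)^T · [...] = (-4.5)·(-1.964) + (3.5)·(2.8381) = 18.7716.

Step 5 — scale by n: T² = 4 · 18.7716 = 75.0863.

T² ≈ 75.0863


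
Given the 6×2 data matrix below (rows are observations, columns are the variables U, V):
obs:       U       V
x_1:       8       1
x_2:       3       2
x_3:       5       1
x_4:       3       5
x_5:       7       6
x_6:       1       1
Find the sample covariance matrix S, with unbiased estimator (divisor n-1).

Step 1 — column means:
  mean(U) = (8 + 3 + 5 + 3 + 7 + 1) / 6 = 27/6 = 4.5
  mean(V) = (1 + 2 + 1 + 5 + 6 + 1) / 6 = 16/6 = 2.6667

Step 2 — sample covariance S[i,j] = (1/(n-1)) · Σ_k (x_{k,i} - mean_i) · (x_{k,j} - mean_j), with n-1 = 5.
  S[U,U] = ((3.5)·(3.5) + (-1.5)·(-1.5) + (0.5)·(0.5) + (-1.5)·(-1.5) + (2.5)·(2.5) + (-3.5)·(-3.5)) / 5 = 35.5/5 = 7.1
  S[U,V] = ((3.5)·(-1.6667) + (-1.5)·(-0.6667) + (0.5)·(-1.6667) + (-1.5)·(2.3333) + (2.5)·(3.3333) + (-3.5)·(-1.6667)) / 5 = 5/5 = 1
  S[V,V] = ((-1.6667)·(-1.6667) + (-0.6667)·(-0.6667) + (-1.6667)·(-1.6667) + (2.3333)·(2.3333) + (3.3333)·(3.3333) + (-1.6667)·(-1.6667)) / 5 = 25.3333/5 = 5.0667

S is symmetric (S[j,i] = S[i,j]). Assembling:

S = [[7.1, 1],
 [1, 5.0667]]


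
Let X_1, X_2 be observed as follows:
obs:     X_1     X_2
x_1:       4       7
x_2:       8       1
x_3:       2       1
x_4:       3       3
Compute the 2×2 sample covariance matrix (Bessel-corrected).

Step 1 — column means:
  mean(X_1) = (4 + 8 + 2 + 3) / 4 = 17/4 = 4.25
  mean(X_2) = (7 + 1 + 1 + 3) / 4 = 12/4 = 3

Step 2 — sample covariance S[i,j] = (1/(n-1)) · Σ_k (x_{k,i} - mean_i) · (x_{k,j} - mean_j), with n-1 = 3.
  S[X_1,X_1] = ((-0.25)·(-0.25) + (3.75)·(3.75) + (-2.25)·(-2.25) + (-1.25)·(-1.25)) / 3 = 20.75/3 = 6.9167
  S[X_1,X_2] = ((-0.25)·(4) + (3.75)·(-2) + (-2.25)·(-2) + (-1.25)·(0)) / 3 = -4/3 = -1.3333
  S[X_2,X_2] = ((4)·(4) + (-2)·(-2) + (-2)·(-2) + (0)·(0)) / 3 = 24/3 = 8

S is symmetric (S[j,i] = S[i,j]). Assembling:

S = [[6.9167, -1.3333],
 [-1.3333, 8]]


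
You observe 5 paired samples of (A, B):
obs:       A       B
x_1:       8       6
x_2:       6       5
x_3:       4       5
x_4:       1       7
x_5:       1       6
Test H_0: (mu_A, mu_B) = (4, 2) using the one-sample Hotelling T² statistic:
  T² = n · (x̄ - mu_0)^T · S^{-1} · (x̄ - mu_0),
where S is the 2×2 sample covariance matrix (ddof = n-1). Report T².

Step 1 — sample mean vector:
  mean(A) = (8 + 6 + 4 + 1 + 1) / 5 = 20/5 = 4
  mean(B) = (6 + 5 + 5 + 7 + 6) / 5 = 29/5 = 5.8
  x̄ = (4, 5.8),  deviation x̄ - mu_0 = (4, 5.8) - (4, 2) = (0, 3.8).

Step 2 — sample covariance matrix, S[i,j] = (1/(n-1)) · Σ_k (x_{k,i} - mean_i) · (x_{k,j} - mean_j), divisor n-1 = 4:
  S[A,A] = ((4)·(4) + (2)·(2) + (0)·(0) + (-3)·(-3) + (-3)·(-3)) / 4 = 38/4 = 9.5
  S[A,B] = ((4)·(0.2) + (2)·(-0.8) + (0)·(-0.8) + (-3)·(1.2) + (-3)·(0.2)) / 4 = -5/4 = -1.25
  S[B,B] = ((0.2)·(0.2) + (-0.8)·(-0.8) + (-0.8)·(-0.8) + (1.2)·(1.2) + (0.2)·(0.2)) / 4 = 2.8/4 = 0.7
  S = [[9.5, -1.25],
 [-1.25, 0.7]].

Step 3 — invert S. det(S) = 9.5·0.7 - (-1.25)² = 5.0875.
  S^{-1} = (1/det) · [[d, -b], [-b, a]] = [[0.1376, 0.2457],
 [0.2457, 1.8673]].

Step 4 — quadratic form (x̄ - mu_0)^T · S^{-1} · (x̄ - mu_0):
  S^{-1} · (x̄ - mu_0) = (0.9337, 7.0958),
  (x̄ - mu_0)^T · [...] = (0)·(0.9337) + (3.8)·(7.0958) = 26.9641.

Step 5 — scale by n: T² = 5 · 26.9641 = 134.8206.

T² ≈ 134.8206


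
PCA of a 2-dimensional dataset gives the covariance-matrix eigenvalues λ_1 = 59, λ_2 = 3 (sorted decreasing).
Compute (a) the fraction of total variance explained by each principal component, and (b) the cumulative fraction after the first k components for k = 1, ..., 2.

Step 1 — total variance = trace(Sigma) = Σ λ_i = 59 + 3 = 62.

Step 2 — fraction explained by component i = λ_i / Σ λ:
  PC1: 59/62 = 0.9516
  PC2: 3/62 = 0.0484

Step 3 — cumulative fraction after k components = (λ_1 + ... + λ_k) / Σ λ:
  k = 1: 59/62 = 0.9516
  k = 2: (59 + 3)/62 = 62/62 = 1

Summary (fraction, with percent):

explained: PC1 0.9516 (95.16%), PC2 0.0484 (4.84%);  cumulative: 0.9516, 1


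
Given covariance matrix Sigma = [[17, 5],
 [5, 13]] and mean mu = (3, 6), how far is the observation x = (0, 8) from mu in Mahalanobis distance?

Step 1 — centre the observation: (x - mu) = (-3, 2).

Step 2 — invert Sigma. det(Sigma) = 17·13 - (5)² = 196.
  Sigma^{-1} = (1/det) · [[d, -b], [-b, a]] = [[0.0663, -0.0255],
 [-0.0255, 0.0867]].

Step 3 — form the quadratic (x - mu)^T · Sigma^{-1} · (x - mu):
  Sigma^{-1} · (x - mu) = (-0.25, 0.25).
  (x - mu)^T · [Sigma^{-1} · (x - mu)] = (-3)·(-0.25) + (2)·(0.25) = 1.25.

Step 4 — take square root: d = √(1.25) ≈ 1.118.

d(x, mu) = √(1.25) ≈ 1.118


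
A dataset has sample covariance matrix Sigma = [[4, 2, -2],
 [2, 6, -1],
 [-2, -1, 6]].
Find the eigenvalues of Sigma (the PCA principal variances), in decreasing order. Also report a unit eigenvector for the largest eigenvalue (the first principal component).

Step 1 — characteristic polynomial p(λ) = det(λI - Sigma) = λ³ - tr·λ² + c_1·λ - det, where tr = trace, c_1 = sum of the principal 2×2 minors, det = det(Sigma):
  tr = 4 + 6 + 6 = 16,
  c_1 = (4·6 - (2)²) + (4·6 - (-2)²) + (6·6 - (-1)²) = 20 + 20 + 35 = 75,
  det = 4·(6·6 - (-1)²) - (2)·((2)·6 - (-1)·(-2)) + (-2)·((2)·(-1) - 6·(-2)) = 4·(35) - (2)·(10) + (-2)·(10) = 100.
  So p(λ) = λ³ - 16λ² + 75λ - 100.
Step 2 — look for an integer root (rational root theorem: any rational root is an integer divisor of 100). Testing λ = 5:
  p(5) = 125 - 400 + 375 - 100 = 0  ✓
  Dividing out (λ - 5): p(λ) = (λ - 5)(λ² - 11λ + 20).
Step 3 — remaining eigenvalues from the quadratic λ² - 11λ + 20 = 0:
  Δ = 11² - 4·20 = 121 - 80 = 41,  λ = (11 ± √41)/2 = (11 ± 6.4031)/2 ≈ 8.7016 or 2.2984.
  Sorted: λ_1 = 8.7016,  λ_2 = 5,  λ_3 = 2.2984  (check: sum = 16 = tr ✓).

Step 4 — unit eigenvector for λ_1 ≈ 8.7016: v spans the null space of (Sigma - λ_1 I), whose rows are
  r_1 = (-4.7016, 2, -2),  r_2 = (2, -2.7016, -1),  r_3 = (-2, -1, -2.7016).
  v is orthogonal to every row, so take v ∝ r_1 × r_2 = ((2)·(-1) - (-2)·(-2.7016), (-2)·(2) - (-4.7016)·(-1), (-4.7016)·(-2.7016) - (2)·(2)) ≈ (-7.4031, -8.7016, 8.7016).
  Rescale (multiply by -1 so the first nonzero entry is positive): u = (7.4031, 8.7016, -8.7016).
  ||u|| = √((7.4031)² + (8.7016)² + (-8.7016)²) = √(206.2406) ≈ 14.3611,  v_1 = u/||u|| ≈ (0.5155, 0.6059, -0.6059) (||v_1|| = 1).

λ_1 = 8.7016,  λ_2 = 5,  λ_3 = 2.2984;  v_1 ≈ (0.5155, 0.6059, -0.6059)


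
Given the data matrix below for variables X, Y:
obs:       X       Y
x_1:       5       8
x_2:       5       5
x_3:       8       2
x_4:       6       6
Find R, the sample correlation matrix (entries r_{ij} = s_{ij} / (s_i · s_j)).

Step 1 — column means:
  mean(X) = (5 + 5 + 8 + 6) / 4 = 24/4 = 6
  mean(Y) = (8 + 5 + 2 + 6) / 4 = 21/4 = 5.25

Step 2 — sample variances and covariances s[i,j] = (1/(n-1)) · Σ_k (x_{k,i} - mean_i) · (x_{k,j} - mean_j), with n-1 = 3:
  s[X,X] = ((-1)·(-1) + (-1)·(-1) + (2)·(2) + (0)·(0)) / 3 = 6/3 = 2
  s[X,Y] = ((-1)·(2.75) + (-1)·(-0.25) + (2)·(-3.25) + (0)·(0.75)) / 3 = -9/3 = -3
  s[Y,Y] = ((2.75)·(2.75) + (-0.25)·(-0.25) + (-3.25)·(-3.25) + (0.75)·(0.75)) / 3 = 18.75/3 = 6.25
  Sample standard deviations s_i = √(s[i,i]):
  s(X) = √(2) = 1.4142
  s(Y) = √(6.25) = 2.5

Step 3 — r_{ij} = s_{ij} / (s_i · s_j):
  r[X,X] = 1 (diagonal).
  r[X,Y] = -3 / (1.4142 · 2.5) = -3 / 3.5355 = -0.8485
  r[Y,Y] = 1 (diagonal).

R is symmetric with unit diagonal. Assembling:

R = [[1, -0.8485],
 [-0.8485, 1]]


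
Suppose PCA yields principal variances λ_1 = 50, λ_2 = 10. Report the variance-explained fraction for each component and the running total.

Step 1 — total variance = trace(Sigma) = Σ λ_i = 50 + 10 = 60.

Step 2 — fraction explained by component i = λ_i / Σ λ:
  PC1: 50/60 = 0.8333
  PC2: 10/60 = 0.1667

Step 3 — cumulative fraction after k components = (λ_1 + ... + λ_k) / Σ λ:
  k = 1: 50/60 = 0.8333
  k = 2: (50 + 10)/60 = 60/60 = 1

Summary (fraction, with percent):

explained: PC1 0.8333 (83.33%), PC2 0.1667 (16.67%);  cumulative: 0.8333, 1


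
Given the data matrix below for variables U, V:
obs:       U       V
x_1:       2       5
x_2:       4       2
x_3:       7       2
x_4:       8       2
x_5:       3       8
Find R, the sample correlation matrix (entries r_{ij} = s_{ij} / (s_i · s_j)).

Step 1 — column means:
  mean(U) = (2 + 4 + 7 + 8 + 3) / 5 = 24/5 = 4.8
  mean(V) = (5 + 2 + 2 + 2 + 8) / 5 = 19/5 = 3.8

Step 2 — sample variances and covariances s[i,j] = (1/(n-1)) · Σ_k (x_{k,i} - mean_i) · (x_{k,j} - mean_j), with n-1 = 4:
  s[U,U] = ((-2.8)·(-2.8) + (-0.8)·(-0.8) + (2.2)·(2.2) + (3.2)·(3.2) + (-1.8)·(-1.8)) / 4 = 26.8/4 = 6.7
  s[U,V] = ((-2.8)·(1.2) + (-0.8)·(-1.8) + (2.2)·(-1.8) + (3.2)·(-1.8) + (-1.8)·(4.2)) / 4 = -19.2/4 = -4.8
  s[V,V] = ((1.2)·(1.2) + (-1.8)·(-1.8) + (-1.8)·(-1.8) + (-1.8)·(-1.8) + (4.2)·(4.2)) / 4 = 28.8/4 = 7.2
  Sample standard deviations s_i = √(s[i,i]):
  s(U) = √(6.7) = 2.5884
  s(V) = √(7.2) = 2.6833

Step 3 — r_{ij} = s_{ij} / (s_i · s_j):
  r[U,U] = 1 (diagonal).
  r[U,V] = -4.8 / (2.5884 · 2.6833) = -4.8 / 6.9455 = -0.6911
  r[V,V] = 1 (diagonal).

R is symmetric with unit diagonal. Assembling:

R = [[1, -0.6911],
 [-0.6911, 1]]


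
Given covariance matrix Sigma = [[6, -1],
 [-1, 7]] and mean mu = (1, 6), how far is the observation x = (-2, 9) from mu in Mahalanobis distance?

Step 1 — centre the observation: (x - mu) = (-3, 3).

Step 2 — invert Sigma. det(Sigma) = 6·7 - (-1)² = 41.
  Sigma^{-1} = (1/det) · [[d, -b], [-b, a]] = [[0.1707, 0.0244],
 [0.0244, 0.1463]].

Step 3 — form the quadratic (x - mu)^T · Sigma^{-1} · (x - mu):
  Sigma^{-1} · (x - mu) = (-0.439, 0.3659).
  (x - mu)^T · [Sigma^{-1} · (x - mu)] = (-3)·(-0.439) + (3)·(0.3659) = 2.4146.

Step 4 — take square root: d = √(2.4146) ≈ 1.5539.

d(x, mu) = √(2.4146) ≈ 1.5539


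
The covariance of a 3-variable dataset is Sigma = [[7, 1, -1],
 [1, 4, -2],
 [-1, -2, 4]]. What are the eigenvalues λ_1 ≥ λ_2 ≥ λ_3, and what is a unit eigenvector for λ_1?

Step 1 — characteristic polynomial p(λ) = det(λI - Sigma) = λ³ - tr·λ² + c_1·λ - det, where tr = trace, c_1 = sum of the principal 2×2 minors, det = det(Sigma):
  tr = 7 + 4 + 4 = 15,
  c_1 = (7·4 - (1)²) + (7·4 - (-1)²) + (4·4 - (-2)²) = 27 + 27 + 12 = 66,
  det = 7·(4·4 - (-2)²) - (1)·((1)·4 - (-2)·(-1)) + (-1)·((1)·(-2) - 4·(-1)) = 7·(12) - (1)·(2) + (-1)·(2) = 80.
  So p(λ) = λ³ - 15λ² + 66λ - 80.
Step 2 — look for an integer root (rational root theorem: any rational root is an integer divisor of 80). Testing λ = 2:
  p(2) = 8 - 60 + 132 - 80 = 0  ✓
  Dividing out (λ - 2): p(λ) = (λ - 2)(λ² - 13λ + 40).
Step 3 — remaining eigenvalues from the quadratic λ² - 13λ + 40 = 0:
  Δ = 13² - 4·40 = 169 - 160 = 9,  λ = (13 ± √9)/2 = (13 ± 3)/2 = 8 or 5.
  Sorted: λ_1 = 8,  λ_2 = 5,  λ_3 = 2  (check: sum = 15 = tr ✓).

Step 4 — unit eigenvector for λ_1 = 8: v spans the null space of (Sigma - λ_1 I), whose rows are
  r_1 = (-1, 1, -1),  r_2 = (1, -4, -2),  r_3 = (-1, -2, -4).
  v is orthogonal to every row, so take v ∝ r_1 × r_2 = ((1)·(-2) - (-1)·(-4), (-1)·(1) - (-1)·(-2), (-1)·(-4) - (1)·(1)) = (-6, -3, 3).
  Rescale (divide by 3; multiply by -1 so the first nonzero entry is positive): u = (2, 1, -1).
  ||u|| = √((2)² + (1)² + (-1)²) = √(6) ≈ 2.4495,  v_1 = u/||u|| ≈ (0.8165, 0.4082, -0.4082) (||v_1|| = 1).

λ_1 = 8,  λ_2 = 5,  λ_3 = 2;  v_1 ≈ (0.8165, 0.4082, -0.4082)


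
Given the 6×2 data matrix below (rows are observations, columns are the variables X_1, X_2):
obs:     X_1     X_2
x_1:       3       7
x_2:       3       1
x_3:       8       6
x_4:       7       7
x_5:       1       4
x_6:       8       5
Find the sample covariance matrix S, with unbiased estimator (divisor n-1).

Step 1 — column means:
  mean(X_1) = (3 + 3 + 8 + 7 + 1 + 8) / 6 = 30/6 = 5
  mean(X_2) = (7 + 1 + 6 + 7 + 4 + 5) / 6 = 30/6 = 5

Step 2 — sample covariance S[i,j] = (1/(n-1)) · Σ_k (x_{k,i} - mean_i) · (x_{k,j} - mean_j), with n-1 = 5.
  S[X_1,X_1] = ((-2)·(-2) + (-2)·(-2) + (3)·(3) + (2)·(2) + (-4)·(-4) + (3)·(3)) / 5 = 46/5 = 9.2
  S[X_1,X_2] = ((-2)·(2) + (-2)·(-4) + (3)·(1) + (2)·(2) + (-4)·(-1) + (3)·(0)) / 5 = 15/5 = 3
  S[X_2,X_2] = ((2)·(2) + (-4)·(-4) + (1)·(1) + (2)·(2) + (-1)·(-1) + (0)·(0)) / 5 = 26/5 = 5.2

S is symmetric (S[j,i] = S[i,j]). Assembling:

S = [[9.2, 3],
 [3, 5.2]]


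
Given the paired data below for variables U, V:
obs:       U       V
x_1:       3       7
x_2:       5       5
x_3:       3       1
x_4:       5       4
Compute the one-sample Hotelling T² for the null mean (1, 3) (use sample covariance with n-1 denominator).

Step 1 — sample mean vector:
  mean(U) = (3 + 5 + 3 + 5) / 4 = 16/4 = 4
  mean(V) = (7 + 5 + 1 + 4) / 4 = 17/4 = 4.25
  x̄ = (4, 4.25),  deviation x̄ - mu_0 = (4, 4.25) - (1, 3) = (3, 1.25).

Step 2 — sample covariance matrix, S[i,j] = (1/(n-1)) · Σ_k (x_{k,i} - mean_i) · (x_{k,j} - mean_j), divisor n-1 = 3:
  S[U,U] = ((-1)·(-1) + (1)·(1) + (-1)·(-1) + (1)·(1)) / 3 = 4/3 = 1.3333
  S[U,V] = ((-1)·(2.75) + (1)·(0.75) + (-1)·(-3.25) + (1)·(-0.25)) / 3 = 1/3 = 0.3333
  S[V,V] = ((2.75)·(2.75) + (0.75)·(0.75) + (-3.25)·(-3.25) + (-0.25)·(-0.25)) / 3 = 18.75/3 = 6.25
  S = [[1.3333, 0.3333],
 [0.3333, 6.25]].

Step 3 — invert S. det(S) = 1.3333·6.25 - (0.3333)² = 8.2222.
  S^{-1} = (1/det) · [[d, -b], [-b, a]] = [[0.7601, -0.0405],
 [-0.0405, 0.1622]].

Step 4 — quadratic form (x̄ - mu_0)^T · S^{-1} · (x̄ - mu_0):
  S^{-1} · (x̄ - mu_0) = (2.2297, 0.0811),
  (x̄ - mu_0)^T · [...] = (3)·(2.2297) + (1.25)·(0.0811) = 6.7905.

Step 5 — scale by n: T² = 4 · 6.7905 = 27.1622.

T² ≈ 27.1622


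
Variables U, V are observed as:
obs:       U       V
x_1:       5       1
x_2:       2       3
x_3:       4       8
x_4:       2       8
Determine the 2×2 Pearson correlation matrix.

Step 1 — column means:
  mean(U) = (5 + 2 + 4 + 2) / 4 = 13/4 = 3.25
  mean(V) = (1 + 3 + 8 + 8) / 4 = 20/4 = 5

Step 2 — sample variances and covariances s[i,j] = (1/(n-1)) · Σ_k (x_{k,i} - mean_i) · (x_{k,j} - mean_j), with n-1 = 3:
  s[U,U] = ((1.75)·(1.75) + (-1.25)·(-1.25) + (0.75)·(0.75) + (-1.25)·(-1.25)) / 3 = 6.75/3 = 2.25
  s[U,V] = ((1.75)·(-4) + (-1.25)·(-2) + (0.75)·(3) + (-1.25)·(3)) / 3 = -6/3 = -2
  s[V,V] = ((-4)·(-4) + (-2)·(-2) + (3)·(3) + (3)·(3)) / 3 = 38/3 = 12.6667
  Sample standard deviations s_i = √(s[i,i]):
  s(U) = √(2.25) = 1.5
  s(V) = √(12.6667) = 3.559

Step 3 — r_{ij} = s_{ij} / (s_i · s_j):
  r[U,U] = 1 (diagonal).
  r[U,V] = -2 / (1.5 · 3.559) = -2 / 5.3385 = -0.3746
  r[V,V] = 1 (diagonal).

R is symmetric with unit diagonal. Assembling:

R = [[1, -0.3746],
 [-0.3746, 1]]


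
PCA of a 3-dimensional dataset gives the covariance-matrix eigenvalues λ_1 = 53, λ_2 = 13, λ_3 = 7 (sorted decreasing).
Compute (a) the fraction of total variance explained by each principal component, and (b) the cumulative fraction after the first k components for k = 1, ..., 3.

Step 1 — total variance = trace(Sigma) = Σ λ_i = 53 + 13 + 7 = 73.

Step 2 — fraction explained by component i = λ_i / Σ λ:
  PC1: 53/73 = 0.726
  PC2: 13/73 = 0.1781
  PC3: 7/73 = 0.0959

Step 3 — cumulative fraction after k components = (λ_1 + ... + λ_k) / Σ λ:
  k = 1: 53/73 = 0.726
  k = 2: (53 + 13)/73 = 66/73 = 0.9041
  k = 3: (53 + 13 + 7)/73 = 73/73 = 1

Summary (fraction, with percent):

explained: PC1 0.726 (72.6%), PC2 0.1781 (17.81%), PC3 0.0959 (9.59%);  cumulative: 0.726, 0.9041, 1


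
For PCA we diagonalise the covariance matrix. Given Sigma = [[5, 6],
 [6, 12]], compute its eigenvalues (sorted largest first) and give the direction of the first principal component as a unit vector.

Step 1 — characteristic polynomial of 2×2 Sigma:
  det(Sigma - λI) = λ² - trace · λ + det = 0.
  trace = 5 + 12 = 17, det = 5·12 - (6)² = 24.
Step 2 — discriminant:
  Δ = trace² - 4·det = 289 - 96 = 193.
Step 3 — eigenvalues:
  λ = (trace ± √Δ)/2 = (17 ± 13.8924)/2,
  λ_1 = 15.4462,  λ_2 = 1.5538.

Step 4 — unit eigenvector for λ_1: solve (Sigma - λ_1 I)v = 0. First row:
  (5 - 15.4462)·v_x + (6)·v_y = 0, i.e. (-10.4462)·v_x + (6)·v_y = 0,
  so v ∝ (b, λ_1 - a) = (6, 10.4462) = u.
  ||u|| = √((6)² + (10.4462)²) = √(145.1236) ≈ 12.0467,
  v_1 = u/||u|| ≈ (0.4981, 0.8671) (||v_1|| = 1).

λ_1 = 15.4462,  λ_2 = 1.5538;  v_1 ≈ (0.4981, 0.8671)


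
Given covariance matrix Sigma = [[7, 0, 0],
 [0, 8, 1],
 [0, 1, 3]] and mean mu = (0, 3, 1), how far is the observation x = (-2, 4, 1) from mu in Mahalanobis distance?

Step 1 — centre the observation: (x - mu) = (-2, 1, 0).

Step 2 — invert Sigma (cofactor / det for 3×3, or solve directly):
  Sigma^{-1} = [[0.1429, 0, 0],
 [0, 0.1304, -0.0435],
 [0, -0.0435, 0.3478]].

Step 3 — form the quadratic (x - mu)^T · Sigma^{-1} · (x - mu):
  Sigma^{-1} · (x - mu) = (-0.2857, 0.1304, -0.0435).
  (x - mu)^T · [Sigma^{-1} · (x - mu)] = (-2)·(-0.2857) + (1)·(0.1304) + (0)·(-0.0435) = 0.7019.

Step 4 — take square root: d = √(0.7019) ≈ 0.8378.

d(x, mu) = √(0.7019) ≈ 0.8378


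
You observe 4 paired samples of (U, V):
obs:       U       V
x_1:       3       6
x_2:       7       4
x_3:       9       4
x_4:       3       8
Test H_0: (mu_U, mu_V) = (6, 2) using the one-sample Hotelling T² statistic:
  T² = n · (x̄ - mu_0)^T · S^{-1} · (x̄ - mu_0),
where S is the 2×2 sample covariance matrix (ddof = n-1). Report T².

Step 1 — sample mean vector:
  mean(U) = (3 + 7 + 9 + 3) / 4 = 22/4 = 5.5
  mean(V) = (6 + 4 + 4 + 8) / 4 = 22/4 = 5.5
  x̄ = (5.5, 5.5),  deviation x̄ - mu_0 = (5.5, 5.5) - (6, 2) = (-0.5, 3.5).

Step 2 — sample covariance matrix, S[i,j] = (1/(n-1)) · Σ_k (x_{k,i} - mean_i) · (x_{k,j} - mean_j), divisor n-1 = 3:
  S[U,U] = ((-2.5)·(-2.5) + (1.5)·(1.5) + (3.5)·(3.5) + (-2.5)·(-2.5)) / 3 = 27/3 = 9
  S[U,V] = ((-2.5)·(0.5) + (1.5)·(-1.5) + (3.5)·(-1.5) + (-2.5)·(2.5)) / 3 = -15/3 = -5
  S[V,V] = ((0.5)·(0.5) + (-1.5)·(-1.5) + (-1.5)·(-1.5) + (2.5)·(2.5)) / 3 = 11/3 = 3.6667
  S = [[9, -5],
 [-5, 3.6667]].

Step 3 — invert S. det(S) = 9·3.6667 - (-5)² = 8.
  S^{-1} = (1/det) · [[d, -b], [-b, a]] = [[0.4583, 0.625],
 [0.625, 1.125]].

Step 4 — quadratic form (x̄ - mu_0)^T · S^{-1} · (x̄ - mu_0):
  S^{-1} · (x̄ - mu_0) = (1.9583, 3.625),
  (x̄ - mu_0)^T · [...] = (-0.5)·(1.9583) + (3.5)·(3.625) = 11.7083.

Step 5 — scale by n: T² = 4 · 11.7083 = 46.8333.

T² ≈ 46.8333


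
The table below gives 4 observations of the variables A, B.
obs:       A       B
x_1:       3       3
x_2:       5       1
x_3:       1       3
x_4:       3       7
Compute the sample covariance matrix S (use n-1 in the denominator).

Step 1 — column means:
  mean(A) = (3 + 5 + 1 + 3) / 4 = 12/4 = 3
  mean(B) = (3 + 1 + 3 + 7) / 4 = 14/4 = 3.5

Step 2 — sample covariance S[i,j] = (1/(n-1)) · Σ_k (x_{k,i} - mean_i) · (x_{k,j} - mean_j), with n-1 = 3.
  S[A,A] = ((0)·(0) + (2)·(2) + (-2)·(-2) + (0)·(0)) / 3 = 8/3 = 2.6667
  S[A,B] = ((0)·(-0.5) + (2)·(-2.5) + (-2)·(-0.5) + (0)·(3.5)) / 3 = -4/3 = -1.3333
  S[B,B] = ((-0.5)·(-0.5) + (-2.5)·(-2.5) + (-0.5)·(-0.5) + (3.5)·(3.5)) / 3 = 19/3 = 6.3333

S is symmetric (S[j,i] = S[i,j]). Assembling:

S = [[2.6667, -1.3333],
 [-1.3333, 6.3333]]


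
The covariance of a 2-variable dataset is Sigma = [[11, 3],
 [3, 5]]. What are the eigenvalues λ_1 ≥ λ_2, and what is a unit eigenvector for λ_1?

Step 1 — characteristic polynomial of 2×2 Sigma:
  det(Sigma - λI) = λ² - trace · λ + det = 0.
  trace = 11 + 5 = 16, det = 11·5 - (3)² = 46.
Step 2 — discriminant:
  Δ = trace² - 4·det = 256 - 184 = 72.
Step 3 — eigenvalues:
  λ = (trace ± √Δ)/2 = (16 ± 8.4853)/2,
  λ_1 = 12.2426,  λ_2 = 3.7574.

Step 4 — unit eigenvector for λ_1: solve (Sigma - λ_1 I)v = 0. First row:
  (11 - 12.2426)·v_x + (3)·v_y = 0, i.e. (-1.2426)·v_x + (3)·v_y = 0,
  so v ∝ (b, λ_1 - a) = (3, 1.2426) = u.
  ||u|| = √((3)² + (1.2426)²) = √(10.5442) ≈ 3.2472,
  v_1 = u/||u|| ≈ (0.9239, 0.3827) (||v_1|| = 1).

λ_1 = 12.2426,  λ_2 = 3.7574;  v_1 ≈ (0.9239, 0.3827)


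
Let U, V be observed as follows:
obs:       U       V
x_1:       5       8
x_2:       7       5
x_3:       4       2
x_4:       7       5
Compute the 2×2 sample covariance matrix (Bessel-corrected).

Step 1 — column means:
  mean(U) = (5 + 7 + 4 + 7) / 4 = 23/4 = 5.75
  mean(V) = (8 + 5 + 2 + 5) / 4 = 20/4 = 5

Step 2 — sample covariance S[i,j] = (1/(n-1)) · Σ_k (x_{k,i} - mean_i) · (x_{k,j} - mean_j), with n-1 = 3.
  S[U,U] = ((-0.75)·(-0.75) + (1.25)·(1.25) + (-1.75)·(-1.75) + (1.25)·(1.25)) / 3 = 6.75/3 = 2.25
  S[U,V] = ((-0.75)·(3) + (1.25)·(0) + (-1.75)·(-3) + (1.25)·(0)) / 3 = 3/3 = 1
  S[V,V] = ((3)·(3) + (0)·(0) + (-3)·(-3) + (0)·(0)) / 3 = 18/3 = 6

S is symmetric (S[j,i] = S[i,j]). Assembling:

S = [[2.25, 1],
 [1, 6]]


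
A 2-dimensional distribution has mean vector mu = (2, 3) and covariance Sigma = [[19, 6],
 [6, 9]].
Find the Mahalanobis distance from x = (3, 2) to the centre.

Step 1 — centre the observation: (x - mu) = (1, -1).

Step 2 — invert Sigma. det(Sigma) = 19·9 - (6)² = 135.
  Sigma^{-1} = (1/det) · [[d, -b], [-b, a]] = [[0.0667, -0.0444],
 [-0.0444, 0.1407]].

Step 3 — form the quadratic (x - mu)^T · Sigma^{-1} · (x - mu):
  Sigma^{-1} · (x - mu) = (0.1111, -0.1852).
  (x - mu)^T · [Sigma^{-1} · (x - mu)] = (1)·(0.1111) + (-1)·(-0.1852) = 0.2963.

Step 4 — take square root: d = √(0.2963) ≈ 0.5443.

d(x, mu) = √(0.2963) ≈ 0.5443


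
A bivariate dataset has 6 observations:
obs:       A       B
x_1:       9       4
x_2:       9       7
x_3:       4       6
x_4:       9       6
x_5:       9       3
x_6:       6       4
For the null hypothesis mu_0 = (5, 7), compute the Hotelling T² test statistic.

Step 1 — sample mean vector:
  mean(A) = (9 + 9 + 4 + 9 + 9 + 6) / 6 = 46/6 = 7.6667
  mean(B) = (4 + 7 + 6 + 6 + 3 + 4) / 6 = 30/6 = 5
  x̄ = (7.6667, 5),  deviation x̄ - mu_0 = (7.6667, 5) - (5, 7) = (2.6667, -2).

Step 2 — sample covariance matrix, S[i,j] = (1/(n-1)) · Σ_k (x_{k,i} - mean_i) · (x_{k,j} - mean_j), divisor n-1 = 5:
  S[A,A] = ((1.3333)·(1.3333) + (1.3333)·(1.3333) + (-3.6667)·(-3.6667) + (1.3333)·(1.3333) + (1.3333)·(1.3333) + (-1.6667)·(-1.6667)) / 5 = 23.3333/5 = 4.6667
  S[A,B] = ((1.3333)·(-1) + (1.3333)·(2) + (-3.6667)·(1) + (1.3333)·(1) + (1.3333)·(-2) + (-1.6667)·(-1)) / 5 = -2/5 = -0.4
  S[B,B] = ((-1)·(-1) + (2)·(2) + (1)·(1) + (1)·(1) + (-2)·(-2) + (-1)·(-1)) / 5 = 12/5 = 2.4
  S = [[4.6667, -0.4],
 [-0.4, 2.4]].

Step 3 — invert S. det(S) = 4.6667·2.4 - (-0.4)² = 11.04.
  S^{-1} = (1/det) · [[d, -b], [-b, a]] = [[0.2174, 0.0362],
 [0.0362, 0.4227]].

Step 4 — quadratic form (x̄ - mu_0)^T · S^{-1} · (x̄ - mu_0):
  S^{-1} · (x̄ - mu_0) = (0.5072, -0.7488),
  (x̄ - mu_0)^T · [...] = (2.6667)·(0.5072) + (-2)·(-0.7488) = 2.8502.

Step 5 — scale by n: T² = 6 · 2.8502 = 17.1014.

T² ≈ 17.1014


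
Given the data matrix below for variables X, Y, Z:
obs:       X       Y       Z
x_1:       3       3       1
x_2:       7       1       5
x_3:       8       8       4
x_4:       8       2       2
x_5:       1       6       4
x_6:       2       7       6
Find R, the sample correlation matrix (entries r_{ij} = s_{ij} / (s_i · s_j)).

Step 1 — column means:
  mean(X) = (3 + 7 + 8 + 8 + 1 + 2) / 6 = 29/6 = 4.8333
  mean(Y) = (3 + 1 + 8 + 2 + 6 + 7) / 6 = 27/6 = 4.5
  mean(Z) = (1 + 5 + 4 + 2 + 4 + 6) / 6 = 22/6 = 3.6667

Step 2 — sample variances and covariances s[i,j] = (1/(n-1)) · Σ_k (x_{k,i} - mean_i) · (x_{k,j} - mean_j), with n-1 = 5:
  s[X,X] = ((-1.8333)·(-1.8333) + (2.1667)·(2.1667) + (3.1667)·(3.1667) + (3.1667)·(3.1667) + (-3.8333)·(-3.8333) + (-2.8333)·(-2.8333)) / 5 = 50.8333/5 = 10.1667
  s[X,Y] = ((-1.8333)·(-1.5) + (2.1667)·(-3.5) + (3.1667)·(3.5) + (3.1667)·(-2.5) + (-3.8333)·(1.5) + (-2.8333)·(2.5)) / 5 = -14.5/5 = -2.9
  s[X,Z] = ((-1.8333)·(-2.6667) + (2.1667)·(1.3333) + (3.1667)·(0.3333) + (3.1667)·(-1.6667) + (-3.8333)·(0.3333) + (-2.8333)·(2.3333)) / 5 = -4.3333/5 = -0.8667
  s[Y,Y] = ((-1.5)·(-1.5) + (-3.5)·(-3.5) + (3.5)·(3.5) + (-2.5)·(-2.5) + (1.5)·(1.5) + (2.5)·(2.5)) / 5 = 41.5/5 = 8.3
  s[Y,Z] = ((-1.5)·(-2.6667) + (-3.5)·(1.3333) + (3.5)·(0.3333) + (-2.5)·(-1.6667) + (1.5)·(0.3333) + (2.5)·(2.3333)) / 5 = 11/5 = 2.2
  s[Z,Z] = ((-2.6667)·(-2.6667) + (1.3333)·(1.3333) + (0.3333)·(0.3333) + (-1.6667)·(-1.6667) + (0.3333)·(0.3333) + (2.3333)·(2.3333)) / 5 = 17.3333/5 = 3.4667
  Sample standard deviations s_i = √(s[i,i]):
  s(X) = √(10.1667) = 3.1885
  s(Y) = √(8.3) = 2.881
  s(Z) = √(3.4667) = 1.8619

Step 3 — r_{ij} = s_{ij} / (s_i · s_j):
  r[X,X] = 1 (diagonal).
  r[X,Y] = -2.9 / (3.1885 · 2.881) = -2.9 / 9.186 = -0.3157
  r[X,Z] = -0.8667 / (3.1885 · 1.8619) = -0.8667 / 5.9367 = -0.146
  r[Y,Y] = 1 (diagonal).
  r[Y,Z] = 2.2 / (2.881 · 1.8619) = 2.2 / 5.3641 = 0.4101
  r[Z,Z] = 1 (diagonal).

R is symmetric with unit diagonal. Assembling:

R = [[1, -0.3157, -0.146],
 [-0.3157, 1, 0.4101],
 [-0.146, 0.4101, 1]]


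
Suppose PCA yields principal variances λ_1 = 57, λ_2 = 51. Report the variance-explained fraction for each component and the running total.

Step 1 — total variance = trace(Sigma) = Σ λ_i = 57 + 51 = 108.

Step 2 — fraction explained by component i = λ_i / Σ λ:
  PC1: 57/108 = 0.5278
  PC2: 51/108 = 0.4722

Step 3 — cumulative fraction after k components = (λ_1 + ... + λ_k) / Σ λ:
  k = 1: 57/108 = 0.5278
  k = 2: (57 + 51)/108 = 108/108 = 1

Summary (fraction, with percent):

explained: PC1 0.5278 (52.78%), PC2 0.4722 (47.22%);  cumulative: 0.5278, 1


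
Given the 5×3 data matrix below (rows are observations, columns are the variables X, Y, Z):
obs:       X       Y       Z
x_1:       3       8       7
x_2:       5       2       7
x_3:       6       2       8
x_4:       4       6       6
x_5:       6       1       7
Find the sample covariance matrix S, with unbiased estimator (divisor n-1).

Step 1 — column means:
  mean(X) = (3 + 5 + 6 + 4 + 6) / 5 = 24/5 = 4.8
  mean(Y) = (8 + 2 + 2 + 6 + 1) / 5 = 19/5 = 3.8
  mean(Z) = (7 + 7 + 8 + 6 + 7) / 5 = 35/5 = 7

Step 2 — sample covariance S[i,j] = (1/(n-1)) · Σ_k (x_{k,i} - mean_i) · (x_{k,j} - mean_j), with n-1 = 4.
  S[X,X] = ((-1.8)·(-1.8) + (0.2)·(0.2) + (1.2)·(1.2) + (-0.8)·(-0.8) + (1.2)·(1.2)) / 4 = 6.8/4 = 1.7
  S[X,Y] = ((-1.8)·(4.2) + (0.2)·(-1.8) + (1.2)·(-1.8) + (-0.8)·(2.2) + (1.2)·(-2.8)) / 4 = -15.2/4 = -3.8
  S[X,Z] = ((-1.8)·(0) + (0.2)·(0) + (1.2)·(1) + (-0.8)·(-1) + (1.2)·(0)) / 4 = 2/4 = 0.5
  S[Y,Y] = ((4.2)·(4.2) + (-1.8)·(-1.8) + (-1.8)·(-1.8) + (2.2)·(2.2) + (-2.8)·(-2.8)) / 4 = 36.8/4 = 9.2
  S[Y,Z] = ((4.2)·(0) + (-1.8)·(0) + (-1.8)·(1) + (2.2)·(-1) + (-2.8)·(0)) / 4 = -4/4 = -1
  S[Z,Z] = ((0)·(0) + (0)·(0) + (1)·(1) + (-1)·(-1) + (0)·(0)) / 4 = 2/4 = 0.5

S is symmetric (S[j,i] = S[i,j]). Assembling:

S = [[1.7, -3.8, 0.5],
 [-3.8, 9.2, -1],
 [0.5, -1, 0.5]]


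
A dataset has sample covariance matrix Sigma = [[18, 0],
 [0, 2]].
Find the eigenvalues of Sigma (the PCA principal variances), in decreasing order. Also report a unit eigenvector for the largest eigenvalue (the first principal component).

Step 1 — characteristic polynomial of 2×2 Sigma:
  det(Sigma - λI) = λ² - trace · λ + det = 0.
  trace = 18 + 2 = 20, det = 18·2 - (0)² = 36.
Step 2 — discriminant:
  Δ = trace² - 4·det = 400 - 144 = 256.
Step 3 — eigenvalues:
  λ = (trace ± √Δ)/2 = (20 ± 16)/2,
  λ_1 = 18,  λ_2 = 2.

Step 4 — unit eigenvector for λ_1: Sigma is diagonal, so its eigenvectors are the coordinate axes. λ_1 = 18 is the diagonal entry on the first coordinate axis, hence
  v_1 = (1, 0) (||v_1|| = 1).

λ_1 = 18,  λ_2 = 2;  v_1 ≈ (1, 0)


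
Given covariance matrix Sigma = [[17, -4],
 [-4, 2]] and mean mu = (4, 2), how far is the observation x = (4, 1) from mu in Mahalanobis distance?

Step 1 — centre the observation: (x - mu) = (0, -1).

Step 2 — invert Sigma. det(Sigma) = 17·2 - (-4)² = 18.
  Sigma^{-1} = (1/det) · [[d, -b], [-b, a]] = [[0.1111, 0.2222],
 [0.2222, 0.9444]].

Step 3 — form the quadratic (x - mu)^T · Sigma^{-1} · (x - mu):
  Sigma^{-1} · (x - mu) = (-0.2222, -0.9444).
  (x - mu)^T · [Sigma^{-1} · (x - mu)] = (0)·(-0.2222) + (-1)·(-0.9444) = 0.9444.

Step 4 — take square root: d = √(0.9444) ≈ 0.9718.

d(x, mu) = √(0.9444) ≈ 0.9718


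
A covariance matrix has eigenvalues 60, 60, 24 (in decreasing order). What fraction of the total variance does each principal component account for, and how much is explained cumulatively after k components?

Step 1 — total variance = trace(Sigma) = Σ λ_i = 60 + 60 + 24 = 144.

Step 2 — fraction explained by component i = λ_i / Σ λ:
  PC1: 60/144 = 0.4167
  PC2: 60/144 = 0.4167
  PC3: 24/144 = 0.1667

Step 3 — cumulative fraction after k components = (λ_1 + ... + λ_k) / Σ λ:
  k = 1: 60/144 = 0.4167
  k = 2: (60 + 60)/144 = 120/144 = 0.8333
  k = 3: (60 + 60 + 24)/144 = 144/144 = 1

Summary (fraction, with percent):

explained: PC1 0.4167 (41.67%), PC2 0.4167 (41.67%), PC3 0.1667 (16.67%);  cumulative: 0.4167, 0.8333, 1


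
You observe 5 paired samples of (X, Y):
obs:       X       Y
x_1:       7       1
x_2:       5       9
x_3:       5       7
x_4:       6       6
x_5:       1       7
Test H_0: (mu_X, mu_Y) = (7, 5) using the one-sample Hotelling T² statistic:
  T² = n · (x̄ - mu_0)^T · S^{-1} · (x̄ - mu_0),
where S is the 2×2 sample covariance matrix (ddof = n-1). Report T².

Step 1 — sample mean vector:
  mean(X) = (7 + 5 + 5 + 6 + 1) / 5 = 24/5 = 4.8
  mean(Y) = (1 + 9 + 7 + 6 + 7) / 5 = 30/5 = 6
  x̄ = (4.8, 6),  deviation x̄ - mu_0 = (4.8, 6) - (7, 5) = (-2.2, 1).

Step 2 — sample covariance matrix, S[i,j] = (1/(n-1)) · Σ_k (x_{k,i} - mean_i) · (x_{k,j} - mean_j), divisor n-1 = 4:
  S[X,X] = ((2.2)·(2.2) + (0.2)·(0.2) + (0.2)·(0.2) + (1.2)·(1.2) + (-3.8)·(-3.8)) / 4 = 20.8/4 = 5.2
  S[X,Y] = ((2.2)·(-5) + (0.2)·(3) + (0.2)·(1) + (1.2)·(0) + (-3.8)·(1)) / 4 = -14/4 = -3.5
  S[Y,Y] = ((-5)·(-5) + (3)·(3) + (1)·(1) + (0)·(0) + (1)·(1)) / 4 = 36/4 = 9
  S = [[5.2, -3.5],
 [-3.5, 9]].

Step 3 — invert S. det(S) = 5.2·9 - (-3.5)² = 34.55.
  S^{-1} = (1/det) · [[d, -b], [-b, a]] = [[0.2605, 0.1013],
 [0.1013, 0.1505]].

Step 4 — quadratic form (x̄ - mu_0)^T · S^{-1} · (x̄ - mu_0):
  S^{-1} · (x̄ - mu_0) = (-0.4718, -0.0724),
  (x̄ - mu_0)^T · [...] = (-2.2)·(-0.4718) + (1)·(-0.0724) = 0.9656.

Step 5 — scale by n: T² = 5 · 0.9656 = 4.8278.

T² ≈ 4.8278


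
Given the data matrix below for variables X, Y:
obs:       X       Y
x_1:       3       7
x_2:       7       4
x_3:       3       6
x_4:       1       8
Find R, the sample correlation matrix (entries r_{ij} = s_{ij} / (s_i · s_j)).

Step 1 — column means:
  mean(X) = (3 + 7 + 3 + 1) / 4 = 14/4 = 3.5
  mean(Y) = (7 + 4 + 6 + 8) / 4 = 25/4 = 6.25

Step 2 — sample variances and covariances s[i,j] = (1/(n-1)) · Σ_k (x_{k,i} - mean_i) · (x_{k,j} - mean_j), with n-1 = 3:
  s[X,X] = ((-0.5)·(-0.5) + (3.5)·(3.5) + (-0.5)·(-0.5) + (-2.5)·(-2.5)) / 3 = 19/3 = 6.3333
  s[X,Y] = ((-0.5)·(0.75) + (3.5)·(-2.25) + (-0.5)·(-0.25) + (-2.5)·(1.75)) / 3 = -12.5/3 = -4.1667
  s[Y,Y] = ((0.75)·(0.75) + (-2.25)·(-2.25) + (-0.25)·(-0.25) + (1.75)·(1.75)) / 3 = 8.75/3 = 2.9167
  Sample standard deviations s_i = √(s[i,i]):
  s(X) = √(6.3333) = 2.5166
  s(Y) = √(2.9167) = 1.7078

Step 3 — r_{ij} = s_{ij} / (s_i · s_j):
  r[X,X] = 1 (diagonal).
  r[X,Y] = -4.1667 / (2.5166 · 1.7078) = -4.1667 / 4.2979 = -0.9695
  r[Y,Y] = 1 (diagonal).

R is symmetric with unit diagonal. Assembling:

R = [[1, -0.9695],
 [-0.9695, 1]]
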